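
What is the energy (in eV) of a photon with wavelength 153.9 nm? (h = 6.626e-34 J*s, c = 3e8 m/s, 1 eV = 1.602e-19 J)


E = hc/lambda = 6.626e-34 * 3e8 / 1.539e-07 = 1.292e-18 J = 8.0625 eV

8.0625 eV


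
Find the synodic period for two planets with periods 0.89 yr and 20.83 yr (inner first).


1/P_syn = |1/P1 - 1/P2| = |1/0.89 - 1/20.83| => P_syn = 0.9297

0.9297 years


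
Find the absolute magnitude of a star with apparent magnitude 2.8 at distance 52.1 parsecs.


M = m - 5*log10(d) + 5 = 2.8 - 5*log10(52.1) + 5 = -0.7842

-0.7842


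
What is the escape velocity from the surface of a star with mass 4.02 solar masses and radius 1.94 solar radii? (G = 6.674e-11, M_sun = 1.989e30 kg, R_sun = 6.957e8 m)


M = 4.02 * 1.989e30 kg = 7.99578e+30 kg; R = 1.94 * 6.957e8 m = 1.349658e+09 m. v_esc = sqrt(2GM/R) = sqrt(2 * 6.674e-11 * 7.99578e+30 / 1.349658e+09) = 889255.6853

889255.6853 m/s


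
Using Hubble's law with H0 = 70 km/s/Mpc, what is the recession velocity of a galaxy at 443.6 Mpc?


v = H0 * d = 70 * 443.6 = 31052.0

31052.0 km/s


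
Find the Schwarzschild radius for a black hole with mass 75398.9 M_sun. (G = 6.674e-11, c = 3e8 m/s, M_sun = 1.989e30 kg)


M = 75398.9 * 1.989e30 kg = 1.499684121e+35 kg. rs = 2GM/c^2 = 2 * 6.674e-11 * 1.499684121e+35 / (3e8)^2 = 2.224e+08

2.224e+08 m


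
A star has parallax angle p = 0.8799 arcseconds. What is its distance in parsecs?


d = 1/p = 1/0.8799 = 1.1365

1.1365 pc


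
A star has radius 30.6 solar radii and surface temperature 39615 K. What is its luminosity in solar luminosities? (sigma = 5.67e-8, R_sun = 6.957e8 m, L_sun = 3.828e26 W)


R = 30.6 * 6.957e8 m = 2.128842e+10 m. L = 4*pi*R^2*sigma*T^4 = 4*pi*(2.128842e+10)^2 * 5.67e-8 * 39615^4 = 7.952770021e+32 W. L/L_sun = 7.952770021e+32 / 3.828e26 = 2.078e+06

2.078e+06 L_sun


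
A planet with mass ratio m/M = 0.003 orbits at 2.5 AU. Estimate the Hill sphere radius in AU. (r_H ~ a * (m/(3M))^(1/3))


r_H = a * (m/3M)^(1/3) = 2.5 * (0.003/3)^(1/3) = 0.25

0.25 AU


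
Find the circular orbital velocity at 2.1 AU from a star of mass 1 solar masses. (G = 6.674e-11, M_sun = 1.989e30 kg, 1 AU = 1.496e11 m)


v = sqrt(GM/r) = sqrt(6.674e-11 * 1.989e+30 / 3.142e+11) = 20555.8315

20555.8315 m/s


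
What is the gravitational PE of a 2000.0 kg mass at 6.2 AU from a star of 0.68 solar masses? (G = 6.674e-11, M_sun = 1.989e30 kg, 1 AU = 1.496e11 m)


M = 0.68 * 1.989e30 kg = 1.35252e+30 kg; r = 6.2 AU * 1.496e11 m/AU = 9.2752e+11 m. U = -GM*m/r = -(6.674e-11 * 1.35252e+30 * 2000.0) / 9.2752e+11 = -1.946e+11

-1.946e+11 J


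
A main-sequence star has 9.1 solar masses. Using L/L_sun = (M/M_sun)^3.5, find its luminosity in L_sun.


L/L_sun = (M/M_sun)^3.5 = 9.1^3.5 = 2273.2378

2273.2378 L_sun


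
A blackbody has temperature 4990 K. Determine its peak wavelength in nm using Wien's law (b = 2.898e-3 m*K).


lam_max = b / T = 2.898e-3 / 4990 = 5.808e-07 m = 580.7615 nm

580.7615 nm


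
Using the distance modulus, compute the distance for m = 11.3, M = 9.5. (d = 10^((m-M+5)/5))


d = 10^((m - M + 5)/5) = 10^((11.3 - 9.5 + 5)/5) = 22.9087

22.9087 pc


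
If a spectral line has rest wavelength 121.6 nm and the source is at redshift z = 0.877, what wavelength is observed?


lam_obs = lam_emit * (1 + z) = 121.6 * (1 + 0.877) = 228.2432

228.2432 nm


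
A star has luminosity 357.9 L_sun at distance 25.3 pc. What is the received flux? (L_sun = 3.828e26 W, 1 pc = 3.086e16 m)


F = L / (4*pi*d^2) = 1.370e+29 / (4*pi*(7.808e+17)^2) = 1.789e-08

1.789e-08 W/m^2


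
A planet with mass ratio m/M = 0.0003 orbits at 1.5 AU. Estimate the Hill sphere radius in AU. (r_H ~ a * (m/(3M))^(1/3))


r_H = a * (m/3M)^(1/3) = 1.5 * (0.0003/3)^(1/3) = 0.0696

0.0696 AU


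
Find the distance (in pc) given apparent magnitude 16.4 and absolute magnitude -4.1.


d = 10^((m - M + 5)/5) = 10^((16.4 - -4.1 + 5)/5) = 125892.5412

125892.5412 pc


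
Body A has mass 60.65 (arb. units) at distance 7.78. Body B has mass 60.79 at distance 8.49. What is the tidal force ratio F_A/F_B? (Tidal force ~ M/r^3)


Ratio = (M1/r1^3) / (M2/r2^3) = (60.65/7.78^3) / (60.79/8.49^3) = 1.2965

1.2965


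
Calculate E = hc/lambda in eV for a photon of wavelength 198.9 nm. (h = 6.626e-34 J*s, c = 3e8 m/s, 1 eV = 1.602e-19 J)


E = hc/lambda = 6.626e-34 * 3e8 / 1.989e-07 = 9.994e-19 J = 6.2384 eV

6.2384 eV


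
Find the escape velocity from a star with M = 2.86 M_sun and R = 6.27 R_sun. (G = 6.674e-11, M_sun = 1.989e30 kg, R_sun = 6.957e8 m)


M = 2.86 * 1.989e30 kg = 5.68854e+30 kg; R = 6.27 * 6.957e8 m = 4.362039e+09 m. v_esc = sqrt(2GM/R) = sqrt(2 * 6.674e-11 * 5.68854e+30 / 4.362039e+09) = 417218.6707

417218.6707 m/s


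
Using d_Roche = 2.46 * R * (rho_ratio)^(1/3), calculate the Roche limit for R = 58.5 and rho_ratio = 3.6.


d_Roche = 2.46 * 58.5 * 3.6^(1/3) = 220.5592

220.5592


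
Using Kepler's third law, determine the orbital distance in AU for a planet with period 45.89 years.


a = P^(2/3) = 45.89^(2/3) = 12.8178

12.8178 AU


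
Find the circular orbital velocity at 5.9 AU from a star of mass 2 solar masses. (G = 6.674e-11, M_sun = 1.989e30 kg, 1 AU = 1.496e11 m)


v = sqrt(GM/r) = sqrt(6.674e-11 * 3.978e+30 / 8.826e+11) = 17343.3779

17343.3779 m/s


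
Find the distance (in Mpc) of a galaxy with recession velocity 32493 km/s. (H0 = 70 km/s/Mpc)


d = v / H0 = 32493 / 70 = 464.1857

464.1857 Mpc


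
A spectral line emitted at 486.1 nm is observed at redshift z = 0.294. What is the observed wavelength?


lam_obs = lam_emit * (1 + z) = 486.1 * (1 + 0.294) = 629.0134

629.0134 nm


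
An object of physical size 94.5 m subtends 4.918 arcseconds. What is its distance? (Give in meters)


D = size / theta_rad, theta_rad = 4.918 * pi/(180*3600) = 2.384e-05, D = 3.963e+06

3.963e+06 m


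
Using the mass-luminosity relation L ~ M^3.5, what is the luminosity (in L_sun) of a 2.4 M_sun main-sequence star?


L/L_sun = (M/M_sun)^3.5 = 2.4^3.5 = 21.416

21.416 L_sun


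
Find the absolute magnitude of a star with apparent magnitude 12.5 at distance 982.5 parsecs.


M = m - 5*log10(d) + 5 = 12.5 - 5*log10(982.5) + 5 = 2.5383

2.5383


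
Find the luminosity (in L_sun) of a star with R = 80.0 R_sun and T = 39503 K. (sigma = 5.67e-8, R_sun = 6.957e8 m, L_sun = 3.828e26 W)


R = 80.0 * 6.957e8 m = 5.5656e+10 m. L = 4*pi*R^2*sigma*T^4 = 4*pi*(5.5656e+10)^2 * 5.67e-8 * 39503^4 = 5.374489499e+33 W. L/L_sun = 5.374489499e+33 / 3.828e26 = 1.404e+07

1.404e+07 L_sun


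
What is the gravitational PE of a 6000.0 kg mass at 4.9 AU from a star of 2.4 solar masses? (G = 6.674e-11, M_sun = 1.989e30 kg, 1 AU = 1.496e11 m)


M = 2.4 * 1.989e30 kg = 4.7736e+30 kg; r = 4.9 AU * 1.496e11 m/AU = 7.3304e+11 m. U = -GM*m/r = -(6.674e-11 * 4.7736e+30 * 6000.0) / 7.3304e+11 = -2.608e+12

-2.608e+12 J


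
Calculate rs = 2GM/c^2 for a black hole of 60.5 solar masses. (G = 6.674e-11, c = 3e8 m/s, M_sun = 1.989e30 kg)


M = 60.5 * 1.989e30 kg = 1.203345e+32 kg. rs = 2GM/c^2 = 2 * 6.674e-11 * 1.203345e+32 / (3e8)^2 = 178469.434

178469.434 m


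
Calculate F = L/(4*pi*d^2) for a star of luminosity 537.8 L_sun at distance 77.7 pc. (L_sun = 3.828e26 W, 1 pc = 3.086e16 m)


F = L / (4*pi*d^2) = 2.059e+29 / (4*pi*(2.398e+18)^2) = 2.849e-09

2.849e-09 W/m^2


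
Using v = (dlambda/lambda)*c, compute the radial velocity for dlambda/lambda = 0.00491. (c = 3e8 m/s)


v = (dlambda/lambda) * c = 0.00491 * 3e8 = 1.473e+06

1.473e+06 m/s


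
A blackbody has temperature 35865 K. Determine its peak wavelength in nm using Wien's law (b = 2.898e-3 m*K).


lam_max = b / T = 2.898e-3 / 35865 = 8.080e-08 m = 80.803 nm

80.803 nm


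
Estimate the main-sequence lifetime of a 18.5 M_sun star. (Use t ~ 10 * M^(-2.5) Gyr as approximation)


t = 10 * M^(-2.5) = 10 * 18.5^(-2.5) = 0.0068

0.0068 Gyr


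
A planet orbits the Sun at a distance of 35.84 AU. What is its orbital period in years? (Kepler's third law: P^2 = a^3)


P = a^(3/2) = 35.84^1.5 = 214.5616

214.5616 years


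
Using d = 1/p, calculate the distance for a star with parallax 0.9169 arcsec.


d = 1/p = 1/0.9169 = 1.0906

1.0906 pc


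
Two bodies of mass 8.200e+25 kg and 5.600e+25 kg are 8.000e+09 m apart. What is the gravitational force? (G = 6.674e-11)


F = G*m1*m2/r^2 = 6.674e-11 * 8.200e+25 * 5.600e+25 / (8.000e+09)^2 = 6.674e-11 * 4.592e+51 / 6.400e+19 = 4.789e+21

4.789e+21 N


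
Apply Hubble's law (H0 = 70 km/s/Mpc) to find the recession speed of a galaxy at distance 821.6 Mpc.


v = H0 * d = 70 * 821.6 = 57512.0

57512.0 km/s


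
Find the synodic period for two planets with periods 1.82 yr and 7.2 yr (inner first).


1/P_syn = |1/P1 - 1/P2| = |1/1.82 - 1/7.2| => P_syn = 2.4357

2.4357 years


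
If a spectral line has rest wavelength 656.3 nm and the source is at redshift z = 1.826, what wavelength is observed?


lam_obs = lam_emit * (1 + z) = 656.3 * (1 + 1.826) = 1854.7038

1854.7038 nm


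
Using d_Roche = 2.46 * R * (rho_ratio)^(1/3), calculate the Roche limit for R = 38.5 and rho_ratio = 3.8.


d_Roche = 2.46 * 38.5 * 3.8^(1/3) = 147.7941

147.7941


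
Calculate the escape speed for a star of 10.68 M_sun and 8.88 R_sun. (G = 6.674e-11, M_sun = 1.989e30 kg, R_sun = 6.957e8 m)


M = 10.68 * 1.989e30 kg = 2.124252e+31 kg; R = 8.88 * 6.957e8 m = 6.177816e+09 m. v_esc = sqrt(2GM/R) = sqrt(2 * 6.674e-11 * 2.124252e+31 / 6.177816e+09) = 677475.5596

677475.5596 m/s


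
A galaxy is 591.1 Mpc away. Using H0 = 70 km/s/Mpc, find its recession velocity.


v = H0 * d = 70 * 591.1 = 41377.0

41377.0 km/s


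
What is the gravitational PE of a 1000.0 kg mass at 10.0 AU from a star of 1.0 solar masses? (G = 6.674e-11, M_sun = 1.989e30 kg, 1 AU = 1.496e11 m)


M = 1.0 * 1.989e30 kg = 1.989e+30 kg; r = 10.0 AU * 1.496e11 m/AU = 1.496e+12 m. U = -GM*m/r = -(6.674e-11 * 1.989e+30 * 1000.0) / 1.496e+12 = -8.873e+10

-8.873e+10 J


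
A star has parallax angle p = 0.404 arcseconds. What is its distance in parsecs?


d = 1/p = 1/0.404 = 2.4752

2.4752 pc


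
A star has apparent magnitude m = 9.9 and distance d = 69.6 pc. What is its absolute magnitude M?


M = m - 5*log10(d) + 5 = 9.9 - 5*log10(69.6) + 5 = 5.687

5.687


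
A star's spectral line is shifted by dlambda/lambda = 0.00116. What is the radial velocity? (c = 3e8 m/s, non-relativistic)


v = (dlambda/lambda) * c = 0.00116 * 3e8 = 348000.0

348000.0 m/s


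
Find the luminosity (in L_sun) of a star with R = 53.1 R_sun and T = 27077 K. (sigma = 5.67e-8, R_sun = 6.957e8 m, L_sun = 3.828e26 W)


R = 53.1 * 6.957e8 m = 3.694167e+10 m. L = 4*pi*R^2*sigma*T^4 = 4*pi*(3.694167e+10)^2 * 5.67e-8 * 27077^4 = 5.22670696e+32 W. L/L_sun = 5.22670696e+32 / 3.828e26 = 1.365e+06

1.365e+06 L_sun


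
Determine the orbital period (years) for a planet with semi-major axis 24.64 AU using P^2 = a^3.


P = a^(3/2) = 24.64^1.5 = 122.3097

122.3097 years


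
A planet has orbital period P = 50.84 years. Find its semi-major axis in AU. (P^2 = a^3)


a = P^(2/3) = 50.84^(2/3) = 13.7237

13.7237 AU


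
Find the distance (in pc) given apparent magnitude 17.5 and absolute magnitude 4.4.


d = 10^((m - M + 5)/5) = 10^((17.5 - 4.4 + 5)/5) = 4168.6938

4168.6938 pc


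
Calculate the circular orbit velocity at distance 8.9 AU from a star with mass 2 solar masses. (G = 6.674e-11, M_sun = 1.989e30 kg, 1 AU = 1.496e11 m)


v = sqrt(GM/r) = sqrt(6.674e-11 * 3.978e+30 / 1.331e+12) = 14120.9752

14120.9752 m/s


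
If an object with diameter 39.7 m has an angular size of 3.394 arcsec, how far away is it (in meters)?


D = size / theta_rad, theta_rad = 3.394 * pi/(180*3600) = 1.645e-05, D = 2.413e+06

2.413e+06 m


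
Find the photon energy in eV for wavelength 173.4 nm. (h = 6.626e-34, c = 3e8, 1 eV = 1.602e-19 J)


E = hc/lambda = 6.626e-34 * 3e8 / 1.734e-07 = 1.146e-18 J = 7.1558 eV

7.1558 eV


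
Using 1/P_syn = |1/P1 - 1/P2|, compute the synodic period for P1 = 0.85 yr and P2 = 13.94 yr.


1/P_syn = |1/P1 - 1/P2| = |1/0.85 - 1/13.94| => P_syn = 0.9052

0.9052 years


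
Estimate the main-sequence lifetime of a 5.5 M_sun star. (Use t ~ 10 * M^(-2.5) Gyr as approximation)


t = 10 * M^(-2.5) = 10 * 5.5^(-2.5) = 0.141

0.141 Gyr


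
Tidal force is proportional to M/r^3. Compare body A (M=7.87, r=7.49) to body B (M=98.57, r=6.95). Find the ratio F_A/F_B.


Ratio = (M1/r1^3) / (M2/r2^3) = (7.87/7.49^3) / (98.57/6.95^3) = 0.0638

0.0638


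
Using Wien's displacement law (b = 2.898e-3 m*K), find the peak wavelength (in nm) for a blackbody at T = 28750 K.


lam_max = b / T = 2.898e-3 / 28750 = 1.008e-07 m = 100.8 nm

100.8 nm


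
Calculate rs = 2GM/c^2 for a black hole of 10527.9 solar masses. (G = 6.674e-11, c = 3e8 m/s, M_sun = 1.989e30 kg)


M = 10527.9 * 1.989e30 kg = 2.09399931e+34 kg. rs = 2GM/c^2 = 2 * 6.674e-11 * 2.09399931e+34 / (3e8)^2 = 3.106e+07

3.106e+07 m


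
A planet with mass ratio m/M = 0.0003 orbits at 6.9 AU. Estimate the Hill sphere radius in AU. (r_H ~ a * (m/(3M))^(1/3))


r_H = a * (m/3M)^(1/3) = 6.9 * (0.0003/3)^(1/3) = 0.3203

0.3203 AU


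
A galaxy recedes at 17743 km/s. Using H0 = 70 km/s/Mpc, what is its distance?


d = v / H0 = 17743 / 70 = 253.4714

253.4714 Mpc


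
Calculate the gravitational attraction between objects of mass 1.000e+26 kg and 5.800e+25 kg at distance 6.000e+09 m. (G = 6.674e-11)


F = G*m1*m2/r^2 = 6.674e-11 * 1.000e+26 * 5.800e+25 / (6.000e+09)^2 = 6.674e-11 * 5.800e+51 / 3.600e+19 = 1.075e+22

1.075e+22 N


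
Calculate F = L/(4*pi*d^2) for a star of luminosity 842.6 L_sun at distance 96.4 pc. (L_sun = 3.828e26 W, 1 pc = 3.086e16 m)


F = L / (4*pi*d^2) = 3.225e+29 / (4*pi*(2.975e+18)^2) = 2.900e-09

2.900e-09 W/m^2


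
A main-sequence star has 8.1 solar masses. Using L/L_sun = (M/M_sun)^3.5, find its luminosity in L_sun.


L/L_sun = (M/M_sun)^3.5 = 8.1^3.5 = 1512.5076

1512.5076 L_sun


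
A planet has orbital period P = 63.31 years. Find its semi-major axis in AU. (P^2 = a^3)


a = P^(2/3) = 63.31^(2/3) = 15.8848

15.8848 AU


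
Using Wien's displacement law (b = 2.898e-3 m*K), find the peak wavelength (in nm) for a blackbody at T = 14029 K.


lam_max = b / T = 2.898e-3 / 14029 = 2.066e-07 m = 206.5721 nm

206.5721 nm


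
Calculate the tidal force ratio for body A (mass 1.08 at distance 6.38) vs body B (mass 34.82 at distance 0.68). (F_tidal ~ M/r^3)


Ratio = (M1/r1^3) / (M2/r2^3) = (1.08/6.38^3) / (34.82/0.68^3) = 3.755e-05

3.755e-05


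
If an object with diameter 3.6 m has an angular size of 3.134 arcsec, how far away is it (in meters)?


D = size / theta_rad, theta_rad = 3.134 * pi/(180*3600) = 1.519e-05, D = 236934.6849

236934.6849 m


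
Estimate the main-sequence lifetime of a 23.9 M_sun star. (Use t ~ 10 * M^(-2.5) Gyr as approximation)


t = 10 * M^(-2.5) = 10 * 23.9^(-2.5) = 0.0036

0.0036 Gyr


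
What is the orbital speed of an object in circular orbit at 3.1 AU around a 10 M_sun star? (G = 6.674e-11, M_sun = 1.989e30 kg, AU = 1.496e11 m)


v = sqrt(GM/r) = sqrt(6.674e-11 * 1.989e+31 / 4.638e+11) = 53501.2402

53501.2402 m/s


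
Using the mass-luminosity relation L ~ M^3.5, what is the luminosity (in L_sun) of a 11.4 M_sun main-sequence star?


L/L_sun = (M/M_sun)^3.5 = 11.4^3.5 = 5002.2683

5002.2683 L_sun


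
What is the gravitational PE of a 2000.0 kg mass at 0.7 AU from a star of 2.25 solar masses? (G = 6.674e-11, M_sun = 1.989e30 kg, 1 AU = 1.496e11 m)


M = 2.25 * 1.989e30 kg = 4.47525e+30 kg; r = 0.7 AU * 1.496e11 m/AU = 1.0472e+11 m. U = -GM*m/r = -(6.674e-11 * 4.47525e+30 * 2000.0) / 1.0472e+11 = -5.704e+12

-5.704e+12 J


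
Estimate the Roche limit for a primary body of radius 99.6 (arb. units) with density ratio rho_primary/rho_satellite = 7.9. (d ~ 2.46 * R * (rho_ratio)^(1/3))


d_Roche = 2.46 * 99.6 * 7.9^(1/3) = 487.9816

487.9816


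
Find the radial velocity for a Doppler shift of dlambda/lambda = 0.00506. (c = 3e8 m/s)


v = (dlambda/lambda) * c = 0.00506 * 3e8 = 1.518e+06

1.518e+06 m/s


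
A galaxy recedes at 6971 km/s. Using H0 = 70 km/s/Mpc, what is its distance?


d = v / H0 = 6971 / 70 = 99.5857

99.5857 Mpc


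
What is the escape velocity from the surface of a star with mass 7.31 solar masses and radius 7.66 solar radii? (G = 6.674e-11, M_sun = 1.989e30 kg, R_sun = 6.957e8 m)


M = 7.31 * 1.989e30 kg = 1.453959e+31 kg; R = 7.66 * 6.957e8 m = 5.329062e+09 m. v_esc = sqrt(2GM/R) = sqrt(2 * 6.674e-11 * 1.453959e+31 / 5.329062e+09) = 603474.3179

603474.3179 m/s


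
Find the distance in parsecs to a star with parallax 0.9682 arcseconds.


d = 1/p = 1/0.9682 = 1.0328

1.0328 pc


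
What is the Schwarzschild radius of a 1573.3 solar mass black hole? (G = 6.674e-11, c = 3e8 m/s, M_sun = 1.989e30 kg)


M = 1573.3 * 1.989e30 kg = 3.1292937e+33 kg. rs = 2GM/c^2 = 2 * 6.674e-11 * 3.1292937e+33 / (3e8)^2 = 4.641e+06

4.641e+06 m


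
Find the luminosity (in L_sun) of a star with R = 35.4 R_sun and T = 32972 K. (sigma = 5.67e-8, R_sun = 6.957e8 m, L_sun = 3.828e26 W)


R = 35.4 * 6.957e8 m = 2.462778e+10 m. L = 4*pi*R^2*sigma*T^4 = 4*pi*(2.462778e+10)^2 * 5.67e-8 * 32972^4 = 5.107691029e+32 W. L/L_sun = 5.107691029e+32 / 3.828e26 = 1.334e+06

1.334e+06 L_sun


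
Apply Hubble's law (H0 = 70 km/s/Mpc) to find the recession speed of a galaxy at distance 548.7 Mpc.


v = H0 * d = 70 * 548.7 = 38409.0

38409.0 km/s


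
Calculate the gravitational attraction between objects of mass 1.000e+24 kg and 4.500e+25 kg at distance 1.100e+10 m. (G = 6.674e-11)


F = G*m1*m2/r^2 = 6.674e-11 * 1.000e+24 * 4.500e+25 / (1.100e+10)^2 = 6.674e-11 * 4.500e+49 / 1.210e+20 = 2.482e+19

2.482e+19 N


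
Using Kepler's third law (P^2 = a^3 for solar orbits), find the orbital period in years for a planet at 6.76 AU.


P = a^(3/2) = 6.76^1.5 = 17.576

17.576 years


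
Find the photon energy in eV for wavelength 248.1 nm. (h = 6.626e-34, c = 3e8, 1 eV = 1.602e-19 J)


E = hc/lambda = 6.626e-34 * 3e8 / 2.481e-07 = 8.012e-19 J = 5.0013 eV

5.0013 eV


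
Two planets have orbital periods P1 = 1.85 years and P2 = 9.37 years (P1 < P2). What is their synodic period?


1/P_syn = |1/P1 - 1/P2| = |1/1.85 - 1/9.37| => P_syn = 2.3051

2.3051 years


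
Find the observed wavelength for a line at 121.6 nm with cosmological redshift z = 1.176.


lam_obs = lam_emit * (1 + z) = 121.6 * (1 + 1.176) = 264.6016

264.6016 nm


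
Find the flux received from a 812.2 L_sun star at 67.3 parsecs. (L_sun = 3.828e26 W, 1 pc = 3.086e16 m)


F = L / (4*pi*d^2) = 3.109e+29 / (4*pi*(2.077e+18)^2) = 5.736e-09

5.736e-09 W/m^2


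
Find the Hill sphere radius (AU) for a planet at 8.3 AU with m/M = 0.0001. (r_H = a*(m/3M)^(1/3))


r_H = a * (m/3M)^(1/3) = 8.3 * (0.0001/3)^(1/3) = 0.2671

0.2671 AU


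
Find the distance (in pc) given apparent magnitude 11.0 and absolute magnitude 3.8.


d = 10^((m - M + 5)/5) = 10^((11.0 - 3.8 + 5)/5) = 275.4229

275.4229 pc


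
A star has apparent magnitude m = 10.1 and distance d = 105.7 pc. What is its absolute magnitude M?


M = m - 5*log10(d) + 5 = 10.1 - 5*log10(105.7) + 5 = 4.9796

4.9796


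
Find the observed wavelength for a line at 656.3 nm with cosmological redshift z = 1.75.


lam_obs = lam_emit * (1 + z) = 656.3 * (1 + 1.75) = 1804.825

1804.825 nm


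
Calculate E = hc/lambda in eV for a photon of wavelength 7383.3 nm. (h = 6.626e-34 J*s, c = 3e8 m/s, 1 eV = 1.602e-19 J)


E = hc/lambda = 6.626e-34 * 3e8 / 7.383e-06 = 2.692e-20 J = 0.1681 eV

0.1681 eV


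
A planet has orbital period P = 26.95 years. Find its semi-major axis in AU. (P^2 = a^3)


a = P^(2/3) = 26.95^(2/3) = 8.9889

8.9889 AU


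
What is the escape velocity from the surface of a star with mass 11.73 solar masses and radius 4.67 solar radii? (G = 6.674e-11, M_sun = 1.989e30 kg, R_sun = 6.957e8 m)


M = 11.73 * 1.989e30 kg = 2.333097e+31 kg; R = 4.67 * 6.957e8 m = 3.248919e+09 m. v_esc = sqrt(2GM/R) = sqrt(2 * 6.674e-11 * 2.333097e+31 / 3.248919e+09) = 979050.4123

979050.4123 m/s


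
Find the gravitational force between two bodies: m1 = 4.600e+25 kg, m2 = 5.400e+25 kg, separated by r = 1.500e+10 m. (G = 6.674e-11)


F = G*m1*m2/r^2 = 6.674e-11 * 4.600e+25 * 5.400e+25 / (1.500e+10)^2 = 6.674e-11 * 2.484e+51 / 2.250e+20 = 7.368e+20

7.368e+20 N


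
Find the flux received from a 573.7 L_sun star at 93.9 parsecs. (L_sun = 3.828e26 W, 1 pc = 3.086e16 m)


F = L / (4*pi*d^2) = 2.196e+29 / (4*pi*(2.898e+18)^2) = 2.081e-09

2.081e-09 W/m^2


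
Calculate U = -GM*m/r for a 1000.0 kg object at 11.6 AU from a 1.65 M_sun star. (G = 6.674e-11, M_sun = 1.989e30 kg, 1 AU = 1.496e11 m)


M = 1.65 * 1.989e30 kg = 3.28185e+30 kg; r = 11.6 AU * 1.496e11 m/AU = 1.73536e+12 m. U = -GM*m/r = -(6.674e-11 * 3.28185e+30 * 1000.0) / 1.73536e+12 = -1.262e+11

-1.262e+11 J


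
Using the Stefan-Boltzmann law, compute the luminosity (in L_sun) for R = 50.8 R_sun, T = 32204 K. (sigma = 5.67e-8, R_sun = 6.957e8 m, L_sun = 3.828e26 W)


R = 50.8 * 6.957e8 m = 3.534156e+10 m. L = 4*pi*R^2*sigma*T^4 = 4*pi*(3.534156e+10)^2 * 5.67e-8 * 32204^4 = 9.572020633e+32 W. L/L_sun = 9.572020633e+32 / 3.828e26 = 2.501e+06

2.501e+06 L_sun


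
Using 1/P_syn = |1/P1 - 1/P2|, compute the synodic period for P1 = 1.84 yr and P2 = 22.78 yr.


1/P_syn = |1/P1 - 1/P2| = |1/1.84 - 1/22.78| => P_syn = 2.0017

2.0017 years


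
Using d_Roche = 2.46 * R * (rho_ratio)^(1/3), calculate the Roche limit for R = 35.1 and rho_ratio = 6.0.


d_Roche = 2.46 * 35.1 * 6.0^(1/3) = 156.9011

156.9011


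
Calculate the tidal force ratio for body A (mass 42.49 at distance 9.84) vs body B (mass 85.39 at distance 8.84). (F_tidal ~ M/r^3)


Ratio = (M1/r1^3) / (M2/r2^3) = (42.49/9.84^3) / (85.39/8.84^3) = 0.3608

0.3608


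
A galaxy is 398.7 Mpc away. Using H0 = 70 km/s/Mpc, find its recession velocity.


v = H0 * d = 70 * 398.7 = 27909.0

27909.0 km/s


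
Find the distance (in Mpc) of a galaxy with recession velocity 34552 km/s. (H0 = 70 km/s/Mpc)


d = v / H0 = 34552 / 70 = 493.6

493.6 Mpc


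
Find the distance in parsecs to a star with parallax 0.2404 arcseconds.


d = 1/p = 1/0.2404 = 4.1597

4.1597 pc


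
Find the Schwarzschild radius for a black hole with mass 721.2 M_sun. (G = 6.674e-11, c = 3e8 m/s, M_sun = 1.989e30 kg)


M = 721.2 * 1.989e30 kg = 1.4344668e+33 kg. rs = 2GM/c^2 = 2 * 6.674e-11 * 1.4344668e+33 / (3e8)^2 = 2.127e+06

2.127e+06 m


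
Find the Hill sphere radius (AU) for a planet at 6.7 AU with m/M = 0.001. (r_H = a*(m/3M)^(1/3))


r_H = a * (m/3M)^(1/3) = 6.7 * (0.001/3)^(1/3) = 0.4646

0.4646 AU


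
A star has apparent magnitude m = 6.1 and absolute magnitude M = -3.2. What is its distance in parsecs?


d = 10^((m - M + 5)/5) = 10^((6.1 - -3.2 + 5)/5) = 724.436

724.436 pc


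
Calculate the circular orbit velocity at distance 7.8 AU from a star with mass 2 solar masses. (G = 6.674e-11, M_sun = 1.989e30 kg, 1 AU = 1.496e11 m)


v = sqrt(GM/r) = sqrt(6.674e-11 * 3.978e+30 / 1.167e+12) = 15083.8565

15083.8565 m/s


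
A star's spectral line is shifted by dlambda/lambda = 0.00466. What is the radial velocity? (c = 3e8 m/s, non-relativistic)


v = (dlambda/lambda) * c = 0.00466 * 3e8 = 1.398e+06

1.398e+06 m/s


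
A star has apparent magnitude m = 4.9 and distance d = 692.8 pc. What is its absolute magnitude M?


M = m - 5*log10(d) + 5 = 4.9 - 5*log10(692.8) + 5 = -4.303

-4.303


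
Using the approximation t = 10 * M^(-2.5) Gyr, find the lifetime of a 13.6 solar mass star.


t = 10 * M^(-2.5) = 10 * 13.6^(-2.5) = 0.0147

0.0147 Gyr


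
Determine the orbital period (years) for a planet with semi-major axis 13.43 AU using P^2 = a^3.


P = a^(3/2) = 13.43^1.5 = 49.2169

49.2169 years


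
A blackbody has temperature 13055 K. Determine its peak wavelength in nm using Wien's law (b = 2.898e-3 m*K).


lam_max = b / T = 2.898e-3 / 13055 = 2.220e-07 m = 221.9839 nm

221.9839 nm


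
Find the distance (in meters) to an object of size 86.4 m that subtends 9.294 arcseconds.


D = size / theta_rad, theta_rad = 9.294 * pi/(180*3600) = 4.506e-05, D = 1.918e+06

1.918e+06 m


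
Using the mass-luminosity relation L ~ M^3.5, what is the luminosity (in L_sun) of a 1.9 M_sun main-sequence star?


L/L_sun = (M/M_sun)^3.5 = 1.9^3.5 = 9.4545

9.4545 L_sun


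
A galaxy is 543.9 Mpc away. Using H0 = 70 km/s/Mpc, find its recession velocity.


v = H0 * d = 70 * 543.9 = 38073.0

38073.0 km/s


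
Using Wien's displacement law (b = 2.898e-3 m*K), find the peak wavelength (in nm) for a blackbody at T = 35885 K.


lam_max = b / T = 2.898e-3 / 35885 = 8.076e-08 m = 80.758 nm

80.758 nm


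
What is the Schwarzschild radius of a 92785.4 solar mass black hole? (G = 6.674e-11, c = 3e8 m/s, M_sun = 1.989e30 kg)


M = 92785.4 * 1.989e30 kg = 1.845501606e+35 kg. rs = 2GM/c^2 = 2 * 6.674e-11 * 1.845501606e+35 / (3e8)^2 = 2.737e+08

2.737e+08 m


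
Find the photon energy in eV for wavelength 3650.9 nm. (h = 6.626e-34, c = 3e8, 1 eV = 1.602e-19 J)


E = hc/lambda = 6.626e-34 * 3e8 / 3.651e-06 = 5.445e-20 J = 0.3399 eV

0.3399 eV


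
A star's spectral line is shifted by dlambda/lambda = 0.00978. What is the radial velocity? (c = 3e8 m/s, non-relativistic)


v = (dlambda/lambda) * c = 0.00978 * 3e8 = 2.934e+06

2.934e+06 m/s


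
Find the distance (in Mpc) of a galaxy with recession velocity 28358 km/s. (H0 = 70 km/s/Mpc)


d = v / H0 = 28358 / 70 = 405.1143

405.1143 Mpc


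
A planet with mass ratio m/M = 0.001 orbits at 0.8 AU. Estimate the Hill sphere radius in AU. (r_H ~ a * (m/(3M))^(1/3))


r_H = a * (m/3M)^(1/3) = 0.8 * (0.001/3)^(1/3) = 0.0555

0.0555 AU


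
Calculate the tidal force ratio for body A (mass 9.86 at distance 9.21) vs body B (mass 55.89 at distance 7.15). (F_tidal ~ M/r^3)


Ratio = (M1/r1^3) / (M2/r2^3) = (9.86/9.21^3) / (55.89/7.15^3) = 0.0825

0.0825


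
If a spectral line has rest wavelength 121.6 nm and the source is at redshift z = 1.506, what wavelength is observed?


lam_obs = lam_emit * (1 + z) = 121.6 * (1 + 1.506) = 304.7296

304.7296 nm


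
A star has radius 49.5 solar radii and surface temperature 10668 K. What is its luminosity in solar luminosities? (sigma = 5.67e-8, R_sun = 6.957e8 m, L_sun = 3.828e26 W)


R = 49.5 * 6.957e8 m = 3.443715e+10 m. L = 4*pi*R^2*sigma*T^4 = 4*pi*(3.443715e+10)^2 * 5.67e-8 * 10668^4 = 1.094408243e+31 W. L/L_sun = 1.094408243e+31 / 3.828e26 = 28589.557

28589.557 L_sun


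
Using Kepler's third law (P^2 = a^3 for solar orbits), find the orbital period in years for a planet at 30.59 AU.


P = a^(3/2) = 30.59^1.5 = 169.1879

169.1879 years


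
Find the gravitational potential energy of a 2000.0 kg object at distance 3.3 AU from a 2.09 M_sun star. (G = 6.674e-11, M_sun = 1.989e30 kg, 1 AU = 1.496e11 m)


M = 2.09 * 1.989e30 kg = 4.15701e+30 kg; r = 3.3 AU * 1.496e11 m/AU = 4.9368e+11 m. U = -GM*m/r = -(6.674e-11 * 4.15701e+30 * 2000.0) / 4.9368e+11 = -1.124e+12

-1.124e+12 J


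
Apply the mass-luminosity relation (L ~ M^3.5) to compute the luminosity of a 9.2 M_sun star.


L/L_sun = (M/M_sun)^3.5 = 9.2^3.5 = 2361.8776

2361.8776 L_sun


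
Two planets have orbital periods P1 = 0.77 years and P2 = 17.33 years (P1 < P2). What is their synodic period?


1/P_syn = |1/P1 - 1/P2| = |1/0.77 - 1/17.33| => P_syn = 0.8058

0.8058 years


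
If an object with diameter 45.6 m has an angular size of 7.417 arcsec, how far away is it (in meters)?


D = size / theta_rad, theta_rad = 7.417 * pi/(180*3600) = 3.596e-05, D = 1.268e+06

1.268e+06 m


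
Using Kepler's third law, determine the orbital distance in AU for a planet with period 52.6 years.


a = P^(2/3) = 52.6^(2/3) = 14.0386

14.0386 AU


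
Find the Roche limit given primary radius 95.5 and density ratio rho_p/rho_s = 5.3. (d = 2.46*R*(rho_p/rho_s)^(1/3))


d_Roche = 2.46 * 95.5 * 5.3^(1/3) = 409.6036

409.6036


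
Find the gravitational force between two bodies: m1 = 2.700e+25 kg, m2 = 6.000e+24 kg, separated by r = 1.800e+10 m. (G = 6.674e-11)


F = G*m1*m2/r^2 = 6.674e-11 * 2.700e+25 * 6.000e+24 / (1.800e+10)^2 = 6.674e-11 * 1.620e+50 / 3.240e+20 = 3.337e+19

3.337e+19 N


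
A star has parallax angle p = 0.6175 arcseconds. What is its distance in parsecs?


d = 1/p = 1/0.6175 = 1.6194

1.6194 pc


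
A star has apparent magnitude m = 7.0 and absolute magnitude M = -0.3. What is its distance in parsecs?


d = 10^((m - M + 5)/5) = 10^((7.0 - -0.3 + 5)/5) = 288.4032

288.4032 pc


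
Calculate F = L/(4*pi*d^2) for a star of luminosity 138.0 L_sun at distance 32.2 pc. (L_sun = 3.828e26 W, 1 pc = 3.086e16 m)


F = L / (4*pi*d^2) = 5.283e+28 / (4*pi*(9.937e+17)^2) = 4.257e-09

4.257e-09 W/m^2


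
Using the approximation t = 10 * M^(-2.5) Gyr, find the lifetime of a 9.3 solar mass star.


t = 10 * M^(-2.5) = 10 * 9.3^(-2.5) = 0.0379

0.0379 Gyr


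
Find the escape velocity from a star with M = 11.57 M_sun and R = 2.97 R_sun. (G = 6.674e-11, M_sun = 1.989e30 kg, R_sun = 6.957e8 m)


M = 11.57 * 1.989e30 kg = 2.301273e+31 kg; R = 2.97 * 6.957e8 m = 2.066229e+09 m. v_esc = sqrt(2GM/R) = sqrt(2 * 6.674e-11 * 2.301273e+31 / 2.066229e+09) = 1.219e+06

1.219e+06 m/s


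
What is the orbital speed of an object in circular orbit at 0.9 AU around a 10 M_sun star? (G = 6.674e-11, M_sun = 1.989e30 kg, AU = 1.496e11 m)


v = sqrt(GM/r) = sqrt(6.674e-11 * 1.989e+31 / 1.346e+11) = 99294.0994

99294.0994 m/s


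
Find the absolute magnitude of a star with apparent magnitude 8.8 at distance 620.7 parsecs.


M = m - 5*log10(d) + 5 = 8.8 - 5*log10(620.7) + 5 = -0.1644

-0.1644


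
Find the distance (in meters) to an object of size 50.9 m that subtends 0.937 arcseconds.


D = size / theta_rad, theta_rad = 0.937 * pi/(180*3600) = 4.543e-06, D = 1.120e+07

1.120e+07 m


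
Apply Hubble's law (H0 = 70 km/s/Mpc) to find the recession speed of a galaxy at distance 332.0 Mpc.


v = H0 * d = 70 * 332.0 = 23240.0

23240.0 km/s


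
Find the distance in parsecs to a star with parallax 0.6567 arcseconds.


d = 1/p = 1/0.6567 = 1.5228

1.5228 pc


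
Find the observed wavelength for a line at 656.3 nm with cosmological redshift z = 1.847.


lam_obs = lam_emit * (1 + z) = 656.3 * (1 + 1.847) = 1868.4861

1868.4861 nm


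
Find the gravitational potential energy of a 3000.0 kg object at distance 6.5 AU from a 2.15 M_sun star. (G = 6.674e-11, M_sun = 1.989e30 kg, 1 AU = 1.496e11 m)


M = 2.15 * 1.989e30 kg = 4.27635e+30 kg; r = 6.5 AU * 1.496e11 m/AU = 9.724e+11 m. U = -GM*m/r = -(6.674e-11 * 4.27635e+30 * 3000.0) / 9.724e+11 = -8.805e+11

-8.805e+11 J


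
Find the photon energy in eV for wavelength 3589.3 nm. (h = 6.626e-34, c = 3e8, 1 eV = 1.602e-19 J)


E = hc/lambda = 6.626e-34 * 3e8 / 3.589e-06 = 5.538e-20 J = 0.3457 eV

0.3457 eV


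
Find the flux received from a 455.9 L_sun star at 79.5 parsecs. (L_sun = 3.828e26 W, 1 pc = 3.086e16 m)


F = L / (4*pi*d^2) = 1.745e+29 / (4*pi*(2.453e+18)^2) = 2.307e-09

2.307e-09 W/m^2


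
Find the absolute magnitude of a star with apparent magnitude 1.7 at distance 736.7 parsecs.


M = m - 5*log10(d) + 5 = 1.7 - 5*log10(736.7) + 5 = -7.6365

-7.6365


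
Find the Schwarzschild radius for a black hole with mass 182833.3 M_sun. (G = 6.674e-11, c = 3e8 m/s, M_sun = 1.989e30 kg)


M = 182833.3 * 1.989e30 kg = 3.636554337e+35 kg. rs = 2GM/c^2 = 2 * 6.674e-11 * 3.636554337e+35 / (3e8)^2 = 5.393e+08

5.393e+08 m


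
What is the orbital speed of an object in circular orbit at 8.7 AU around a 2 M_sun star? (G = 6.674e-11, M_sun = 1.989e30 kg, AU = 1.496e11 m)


v = sqrt(GM/r) = sqrt(6.674e-11 * 3.978e+30 / 1.302e+12) = 14282.363

14282.363 m/s


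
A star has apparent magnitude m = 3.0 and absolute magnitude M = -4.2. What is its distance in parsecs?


d = 10^((m - M + 5)/5) = 10^((3.0 - -4.2 + 5)/5) = 275.4229

275.4229 pc


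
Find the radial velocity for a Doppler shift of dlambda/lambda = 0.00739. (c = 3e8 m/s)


v = (dlambda/lambda) * c = 0.00739 * 3e8 = 2.217e+06

2.217e+06 m/s


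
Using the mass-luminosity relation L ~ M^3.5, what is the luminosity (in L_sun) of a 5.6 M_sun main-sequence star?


L/L_sun = (M/M_sun)^3.5 = 5.6^3.5 = 415.5833

415.5833 L_sun


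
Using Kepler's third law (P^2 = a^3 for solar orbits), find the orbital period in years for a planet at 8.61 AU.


P = a^(3/2) = 8.61^1.5 = 25.2642

25.2642 years


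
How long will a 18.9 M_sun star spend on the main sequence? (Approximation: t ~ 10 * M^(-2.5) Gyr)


t = 10 * M^(-2.5) = 10 * 18.9^(-2.5) = 0.0064

0.0064 Gyr


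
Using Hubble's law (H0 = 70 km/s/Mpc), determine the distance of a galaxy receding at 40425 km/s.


d = v / H0 = 40425 / 70 = 577.5

577.5 Mpc


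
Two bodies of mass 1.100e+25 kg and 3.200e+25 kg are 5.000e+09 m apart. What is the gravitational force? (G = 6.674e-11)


F = G*m1*m2/r^2 = 6.674e-11 * 1.100e+25 * 3.200e+25 / (5.000e+09)^2 = 6.674e-11 * 3.520e+50 / 2.500e+19 = 9.397e+20

9.397e+20 N


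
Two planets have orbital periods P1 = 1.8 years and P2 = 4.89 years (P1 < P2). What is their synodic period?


1/P_syn = |1/P1 - 1/P2| = |1/1.8 - 1/4.89| => P_syn = 2.8485

2.8485 years


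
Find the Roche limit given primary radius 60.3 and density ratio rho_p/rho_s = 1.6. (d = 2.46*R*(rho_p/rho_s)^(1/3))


d_Roche = 2.46 * 60.3 * 1.6^(1/3) = 173.4972

173.4972


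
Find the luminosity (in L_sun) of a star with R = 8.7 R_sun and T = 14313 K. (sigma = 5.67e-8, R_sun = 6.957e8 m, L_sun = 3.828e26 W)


R = 8.7 * 6.957e8 m = 6.05259e+09 m. L = 4*pi*R^2*sigma*T^4 = 4*pi*(6.05259e+09)^2 * 5.67e-8 * 14313^4 = 1.095464025e+30 W. L/L_sun = 1.095464025e+30 / 3.828e26 = 2861.7138

2861.7138 L_sun


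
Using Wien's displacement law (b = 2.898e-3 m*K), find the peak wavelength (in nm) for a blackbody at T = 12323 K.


lam_max = b / T = 2.898e-3 / 12323 = 2.352e-07 m = 235.17 nm

235.17 nm


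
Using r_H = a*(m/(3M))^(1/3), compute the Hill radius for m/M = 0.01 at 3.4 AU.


r_H = a * (m/3M)^(1/3) = 3.4 * (0.01/3)^(1/3) = 0.5079

0.5079 AU


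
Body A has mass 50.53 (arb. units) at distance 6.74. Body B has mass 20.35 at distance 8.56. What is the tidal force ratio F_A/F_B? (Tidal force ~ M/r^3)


Ratio = (M1/r1^3) / (M2/r2^3) = (50.53/6.74^3) / (20.35/8.56^3) = 5.0866

5.0866


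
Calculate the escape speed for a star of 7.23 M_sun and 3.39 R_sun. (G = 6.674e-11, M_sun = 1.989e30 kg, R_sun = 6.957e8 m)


M = 7.23 * 1.989e30 kg = 1.438047e+31 kg; R = 3.39 * 6.957e8 m = 2.358423e+09 m. v_esc = sqrt(2GM/R) = sqrt(2 * 6.674e-11 * 1.438047e+31 / 2.358423e+09) = 902160.4591

902160.4591 m/s


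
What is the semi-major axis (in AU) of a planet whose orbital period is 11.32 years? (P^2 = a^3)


a = P^(2/3) = 11.32^(2/3) = 5.0416

5.0416 AU


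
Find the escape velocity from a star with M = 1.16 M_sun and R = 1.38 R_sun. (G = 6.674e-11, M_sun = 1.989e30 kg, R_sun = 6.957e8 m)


M = 1.16 * 1.989e30 kg = 2.30724e+30 kg; R = 1.38 * 6.957e8 m = 9.60066e+08 m. v_esc = sqrt(2GM/R) = sqrt(2 * 6.674e-11 * 2.30724e+30 / 9.60066e+08) = 566374.8241

566374.8241 m/s


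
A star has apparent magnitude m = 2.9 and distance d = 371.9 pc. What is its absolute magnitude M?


M = m - 5*log10(d) + 5 = 2.9 - 5*log10(371.9) + 5 = -4.9521

-4.9521


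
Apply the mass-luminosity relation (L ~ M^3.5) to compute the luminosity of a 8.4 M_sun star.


L/L_sun = (M/M_sun)^3.5 = 8.4^3.5 = 1717.8194

1717.8194 L_sun


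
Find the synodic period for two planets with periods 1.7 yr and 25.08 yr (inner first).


1/P_syn = |1/P1 - 1/P2| = |1/1.7 - 1/25.08| => P_syn = 1.8236

1.8236 years


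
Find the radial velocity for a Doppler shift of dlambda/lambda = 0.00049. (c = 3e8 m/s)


v = (dlambda/lambda) * c = 0.00049 * 3e8 = 147000.0

147000.0 m/s


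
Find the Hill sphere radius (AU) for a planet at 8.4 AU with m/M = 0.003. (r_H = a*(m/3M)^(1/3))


r_H = a * (m/3M)^(1/3) = 8.4 * (0.003/3)^(1/3) = 0.84

0.84 AU


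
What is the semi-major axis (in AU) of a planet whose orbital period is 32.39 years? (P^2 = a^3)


a = P^(2/3) = 32.39^(2/3) = 10.1611

10.1611 AU


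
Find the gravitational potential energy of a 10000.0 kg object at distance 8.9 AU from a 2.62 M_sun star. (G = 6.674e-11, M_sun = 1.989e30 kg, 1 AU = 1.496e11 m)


M = 2.62 * 1.989e30 kg = 5.21118e+30 kg; r = 8.9 AU * 1.496e11 m/AU = 1.33144e+12 m. U = -GM*m/r = -(6.674e-11 * 5.21118e+30 * 10000.0) / 1.33144e+12 = -2.612e+12

-2.612e+12 J


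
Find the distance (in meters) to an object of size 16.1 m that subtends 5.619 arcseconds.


D = size / theta_rad, theta_rad = 5.619 * pi/(180*3600) = 2.724e-05, D = 591006.1186

591006.1186 m


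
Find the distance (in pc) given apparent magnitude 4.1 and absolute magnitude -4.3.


d = 10^((m - M + 5)/5) = 10^((4.1 - -4.3 + 5)/5) = 478.6301

478.6301 pc


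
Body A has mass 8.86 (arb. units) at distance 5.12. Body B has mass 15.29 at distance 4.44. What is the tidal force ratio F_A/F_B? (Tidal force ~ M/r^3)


Ratio = (M1/r1^3) / (M2/r2^3) = (8.86/5.12^3) / (15.29/4.44^3) = 0.3779

0.3779


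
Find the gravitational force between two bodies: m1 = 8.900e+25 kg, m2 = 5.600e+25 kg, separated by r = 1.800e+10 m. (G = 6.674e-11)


F = G*m1*m2/r^2 = 6.674e-11 * 8.900e+25 * 5.600e+25 / (1.800e+10)^2 = 6.674e-11 * 4.984e+51 / 3.240e+20 = 1.027e+21

1.027e+21 N


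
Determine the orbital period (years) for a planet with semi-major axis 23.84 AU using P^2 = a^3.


P = a^(3/2) = 23.84^1.5 = 116.4017

116.4017 years


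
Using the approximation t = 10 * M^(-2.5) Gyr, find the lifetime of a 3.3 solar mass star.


t = 10 * M^(-2.5) = 10 * 3.3^(-2.5) = 0.5055

0.5055 Gyr


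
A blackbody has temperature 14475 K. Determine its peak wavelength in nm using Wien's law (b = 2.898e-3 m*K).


lam_max = b / T = 2.898e-3 / 14475 = 2.002e-07 m = 200.2073 nm

200.2073 nm


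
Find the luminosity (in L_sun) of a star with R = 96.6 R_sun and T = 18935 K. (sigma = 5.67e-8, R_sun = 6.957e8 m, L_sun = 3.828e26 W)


R = 96.6 * 6.957e8 m = 6.720462e+10 m. L = 4*pi*R^2*sigma*T^4 = 4*pi*(6.720462e+10)^2 * 5.67e-8 * 18935^4 = 4.136684702e+32 W. L/L_sun = 4.136684702e+32 / 3.828e26 = 1.081e+06

1.081e+06 L_sun


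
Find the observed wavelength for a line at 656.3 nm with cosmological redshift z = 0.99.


lam_obs = lam_emit * (1 + z) = 656.3 * (1 + 0.99) = 1306.037

1306.037 nm


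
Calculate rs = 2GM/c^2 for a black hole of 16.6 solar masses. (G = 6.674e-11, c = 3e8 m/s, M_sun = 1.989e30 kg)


M = 16.6 * 1.989e30 kg = 3.30174e+31 kg. rs = 2GM/c^2 = 2 * 6.674e-11 * 3.30174e+31 / (3e8)^2 = 48968.4728

48968.4728 m


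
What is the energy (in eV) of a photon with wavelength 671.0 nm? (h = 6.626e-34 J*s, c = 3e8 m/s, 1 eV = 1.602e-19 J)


E = hc/lambda = 6.626e-34 * 3e8 / 6.710e-07 = 2.962e-19 J = 1.8492 eV

1.8492 eV


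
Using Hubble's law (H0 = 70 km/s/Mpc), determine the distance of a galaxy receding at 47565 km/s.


d = v / H0 = 47565 / 70 = 679.5

679.5 Mpc


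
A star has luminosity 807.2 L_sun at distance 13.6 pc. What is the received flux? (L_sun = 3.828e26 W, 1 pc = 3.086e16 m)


F = L / (4*pi*d^2) = 3.090e+29 / (4*pi*(4.197e+17)^2) = 1.396e-07

1.396e-07 W/m^2


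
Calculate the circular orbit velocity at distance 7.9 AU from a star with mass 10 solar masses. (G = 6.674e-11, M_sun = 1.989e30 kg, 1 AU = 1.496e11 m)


v = sqrt(GM/r) = sqrt(6.674e-11 * 1.989e+31 / 1.182e+12) = 33514.377

33514.377 m/s
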